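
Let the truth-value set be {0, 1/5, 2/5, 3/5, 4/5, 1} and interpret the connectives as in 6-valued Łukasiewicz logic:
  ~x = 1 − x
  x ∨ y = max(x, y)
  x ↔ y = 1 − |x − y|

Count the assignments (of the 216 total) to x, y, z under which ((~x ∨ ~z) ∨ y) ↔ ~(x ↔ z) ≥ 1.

41

value 1: 41 assignments (counts)
value 4/5: 47 assignments
value 3/5: 47 assignments
value 2/5: 41 assignments
value 1/5: 29 assignments
value 0: 11 assignments
So 41 of the 216 assignments meet the threshold.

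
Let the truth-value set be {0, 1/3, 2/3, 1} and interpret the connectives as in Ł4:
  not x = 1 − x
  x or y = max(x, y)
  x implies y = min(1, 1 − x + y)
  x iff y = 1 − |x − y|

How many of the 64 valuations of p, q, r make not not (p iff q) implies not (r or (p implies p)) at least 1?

8

value 1: 8 assignments (counts)
value 2/3: 16 assignments
value 1/3: 24 assignments
value 0: 16 assignments
So 8 of the 64 assignments meet the threshold.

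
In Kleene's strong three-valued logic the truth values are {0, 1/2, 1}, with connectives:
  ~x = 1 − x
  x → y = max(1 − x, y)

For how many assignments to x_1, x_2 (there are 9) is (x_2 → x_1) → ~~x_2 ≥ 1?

3

x_1 = 0, x_2 = 0 ↦ 0  <
x_1 = 0, x_2 = 1/2 ↦ 1/2  <
x_1 = 0, x_2 = 1 ↦ 1  ≥
x_1 = 1/2, x_2 = 0 ↦ 0  <
x_1 = 1/2, x_2 = 1/2 ↦ 1/2  <
x_1 = 1/2, x_2 = 1 ↦ 1  ≥
x_1 = 1, x_2 = 0 ↦ 0  <
x_1 = 1, x_2 = 1/2 ↦ 1/2  <
x_1 = 1, x_2 = 1 ↦ 1  ≥
So 3 of the 9 assignments meet the threshold.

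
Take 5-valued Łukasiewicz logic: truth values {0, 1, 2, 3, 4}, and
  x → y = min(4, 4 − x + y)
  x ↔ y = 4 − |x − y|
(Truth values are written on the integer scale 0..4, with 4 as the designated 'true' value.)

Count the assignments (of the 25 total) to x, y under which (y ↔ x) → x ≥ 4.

value 4: 13 assignments (counts)
value 3: 5 assignments
value 2: 4 assignments
value 1: 2 assignments
value 0: 1 assignment
So 13 of the 25 assignments meet the threshold.

13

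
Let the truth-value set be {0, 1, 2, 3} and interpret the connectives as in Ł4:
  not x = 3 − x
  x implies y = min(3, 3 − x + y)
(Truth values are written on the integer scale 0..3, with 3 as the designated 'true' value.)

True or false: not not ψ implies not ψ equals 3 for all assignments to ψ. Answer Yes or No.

Counterexample: take ψ = 2.
not ψ = not 2 = 1
not not ψ = not 1 = 2
not ψ = not 2 = 1
not not ψ implies not ψ = 2 implies 1 = 2
This gives 2 ≠ 3.

No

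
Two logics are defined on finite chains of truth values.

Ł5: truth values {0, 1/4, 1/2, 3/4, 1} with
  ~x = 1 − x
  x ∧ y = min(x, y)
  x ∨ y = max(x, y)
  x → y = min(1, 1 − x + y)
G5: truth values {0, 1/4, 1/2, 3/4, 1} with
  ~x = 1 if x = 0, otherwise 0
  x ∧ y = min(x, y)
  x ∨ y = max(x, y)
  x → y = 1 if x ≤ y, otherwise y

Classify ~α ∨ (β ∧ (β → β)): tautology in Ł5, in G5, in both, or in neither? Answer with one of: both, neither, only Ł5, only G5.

In Ł5: at α = 1/4, β = 0 the value is 3/4 — not a tautology.
In G5: at α = 1/4, β = 0 the value is 0 — not a tautology.

neither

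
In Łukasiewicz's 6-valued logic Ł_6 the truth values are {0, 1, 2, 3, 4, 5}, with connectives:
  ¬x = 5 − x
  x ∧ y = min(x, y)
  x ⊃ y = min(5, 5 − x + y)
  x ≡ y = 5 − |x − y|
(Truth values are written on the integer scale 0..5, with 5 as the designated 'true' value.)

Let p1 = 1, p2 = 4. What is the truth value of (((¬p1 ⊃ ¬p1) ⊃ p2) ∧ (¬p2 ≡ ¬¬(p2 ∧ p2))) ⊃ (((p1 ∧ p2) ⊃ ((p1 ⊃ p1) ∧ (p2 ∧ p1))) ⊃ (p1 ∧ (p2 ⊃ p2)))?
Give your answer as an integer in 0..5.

¬p1 = ¬1 = 4
¬p1 = ¬1 = 4
¬p1 ⊃ ¬p1 = 4 ⊃ 4 = 5
(¬p1 ⊃ ¬p1) ⊃ p2 = 5 ⊃ 4 = 4
¬p2 = ¬4 = 1
p2 ∧ p2 = 4 ∧ 4 = 4
¬(p2 ∧ p2) = ¬4 = 1
¬¬(p2 ∧ p2) = ¬1 = 4
¬p2 ≡ ¬¬(p2 ∧ p2) = 1 ≡ 4 = 2
((¬p1 ⊃ ¬p1) ⊃ p2) ∧ (¬p2 ≡ ¬¬(p2 ∧ p2)) = 4 ∧ 2 = 2
p1 ∧ p2 = 1 ∧ 4 = 1
p1 ⊃ p1 = 1 ⊃ 1 = 5
p2 ∧ p1 = 4 ∧ 1 = 1
(p1 ⊃ p1) ∧ (p2 ∧ p1) = 5 ∧ 1 = 1
(p1 ∧ p2) ⊃ ((p1 ⊃ p1) ∧ (p2 ∧ p1)) = 1 ⊃ 1 = 5
p2 ⊃ p2 = 4 ⊃ 4 = 5
p1 ∧ (p2 ⊃ p2) = 1 ∧ 5 = 1
((p1 ∧ p2) ⊃ ((p1 ⊃ p1) ∧ (p2 ∧ p1))) ⊃ (p1 ∧ (p2 ⊃ p2)) = 5 ⊃ 1 = 1
(((¬p1 ⊃ ¬p1) ⊃ p2) ∧ (¬p2 ≡ ¬¬(p2 ∧ p2))) ⊃ (((p1 ∧ p2) ⊃ ((p1 ⊃ p1) ∧ (p2 ∧ p1))) ⊃ (p1 ∧ (p2 ⊃ p2))) = 2 ⊃ 1 = 4

4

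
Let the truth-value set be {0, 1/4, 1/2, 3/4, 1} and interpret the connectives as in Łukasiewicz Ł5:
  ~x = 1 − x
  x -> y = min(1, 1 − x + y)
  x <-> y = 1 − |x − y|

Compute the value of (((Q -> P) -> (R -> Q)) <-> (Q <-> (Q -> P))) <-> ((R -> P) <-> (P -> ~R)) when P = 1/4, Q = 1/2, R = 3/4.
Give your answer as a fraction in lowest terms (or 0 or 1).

Q -> P = 1/2 -> 1/4 = 3/4
R -> Q = 3/4 -> 1/2 = 3/4
(Q -> P) -> (R -> Q) = 3/4 -> 3/4 = 1
Q -> P = 1/2 -> 1/4 = 3/4
Q <-> (Q -> P) = 1/2 <-> 3/4 = 3/4
((Q -> P) -> (R -> Q)) <-> (Q <-> (Q -> P)) = 1 <-> 3/4 = 3/4
R -> P = 3/4 -> 1/4 = 1/2
~R = ~3/4 = 1/4
P -> ~R = 1/4 -> 1/4 = 1
(R -> P) <-> (P -> ~R) = 1/2 <-> 1 = 1/2
(((Q -> P) -> (R -> Q)) <-> (Q <-> (Q -> P))) <-> ((R -> P) <-> (P -> ~R)) = 3/4 <-> 1/2 = 3/4

3/4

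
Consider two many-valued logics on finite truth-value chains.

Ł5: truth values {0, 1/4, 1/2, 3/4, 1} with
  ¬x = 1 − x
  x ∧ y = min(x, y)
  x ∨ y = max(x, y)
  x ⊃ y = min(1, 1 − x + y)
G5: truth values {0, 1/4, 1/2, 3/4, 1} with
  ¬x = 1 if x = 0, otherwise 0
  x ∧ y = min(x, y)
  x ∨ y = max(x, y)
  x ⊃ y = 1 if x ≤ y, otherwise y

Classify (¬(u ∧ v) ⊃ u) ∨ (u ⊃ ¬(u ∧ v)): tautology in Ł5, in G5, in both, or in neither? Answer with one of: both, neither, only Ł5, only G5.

both

In Ł5: every assignment gives 1 — tautology.
In G5: every assignment gives 1 — tautology.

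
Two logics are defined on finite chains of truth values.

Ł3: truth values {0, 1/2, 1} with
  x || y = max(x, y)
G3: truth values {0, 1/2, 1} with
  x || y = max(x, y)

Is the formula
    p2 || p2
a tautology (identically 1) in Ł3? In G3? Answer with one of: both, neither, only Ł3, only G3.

In Ł3: at p2 = 0 the value is 0 — not a tautology.
In G3: at p2 = 0 the value is 0 — not a tautology.

neither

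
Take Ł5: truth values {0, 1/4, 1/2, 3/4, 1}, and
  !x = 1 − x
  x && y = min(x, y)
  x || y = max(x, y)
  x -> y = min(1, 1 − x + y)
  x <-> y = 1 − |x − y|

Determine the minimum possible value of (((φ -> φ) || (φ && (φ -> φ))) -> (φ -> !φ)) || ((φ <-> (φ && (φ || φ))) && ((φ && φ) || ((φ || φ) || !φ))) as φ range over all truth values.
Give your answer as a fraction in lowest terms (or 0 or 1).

3/4

Take φ = 3/4:
φ -> φ = 3/4 -> 3/4 = 1
φ -> φ = 3/4 -> 3/4 = 1
φ && (φ -> φ) = 3/4 && 1 = 3/4
(φ -> φ) || (φ && (φ -> φ)) = 1 || 3/4 = 1
!φ = !3/4 = 1/4
φ -> !φ = 3/4 -> 1/4 = 1/2
((φ -> φ) || (φ && (φ -> φ))) -> (φ -> !φ) = 1 -> 1/2 = 1/2
φ || φ = 3/4 || 3/4 = 3/4
φ && (φ || φ) = 3/4 && 3/4 = 3/4
φ <-> (φ && (φ || φ)) = 3/4 <-> 3/4 = 1
φ && φ = 3/4 && 3/4 = 3/4
φ || φ = 3/4 || 3/4 = 3/4
!φ = !3/4 = 1/4
(φ || φ) || !φ = 3/4 || 1/4 = 3/4
(φ && φ) || ((φ || φ) || !φ) = 3/4 || 3/4 = 3/4
(φ <-> (φ && (φ || φ))) && ((φ && φ) || ((φ || φ) || !φ)) = 1 && 3/4 = 3/4
(((φ -> φ) || (φ && (φ -> φ))) -> (φ -> !φ)) || ((φ <-> (φ && (φ || φ))) && ((φ && φ) || ((φ || φ) || !φ))) = 1/2 || 3/4 = 3/4
No assignment yields a value below 3/4, so this is the minimum.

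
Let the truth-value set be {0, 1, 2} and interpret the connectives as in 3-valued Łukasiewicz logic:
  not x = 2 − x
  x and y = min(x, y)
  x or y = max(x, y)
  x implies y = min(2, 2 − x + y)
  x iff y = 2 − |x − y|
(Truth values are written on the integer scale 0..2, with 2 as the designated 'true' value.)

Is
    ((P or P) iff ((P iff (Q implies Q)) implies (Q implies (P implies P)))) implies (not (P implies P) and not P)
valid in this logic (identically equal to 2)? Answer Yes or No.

No

Counterexample: take P = 1, Q = 0.
P or P = 1 or 1 = 1
Q implies Q = 0 implies 0 = 2
P iff (Q implies Q) = 1 iff 2 = 1
P implies P = 1 implies 1 = 2
Q implies (P implies P) = 0 implies 2 = 2
(P iff (Q implies Q)) implies (Q implies (P implies P)) = 1 implies 2 = 2
(P or P) iff ((P iff (Q implies Q)) implies (Q implies (P implies P))) = 1 iff 2 = 1
P implies P = 1 implies 1 = 2
not (P implies P) = not 2 = 0
not P = not 1 = 1
not (P implies P) and not P = 0 and 1 = 0
((P or P) iff ((P iff (Q implies Q)) implies (Q implies (P implies P)))) implies (not (P implies P) and not P) = 1 implies 0 = 1
This gives 1 ≠ 2.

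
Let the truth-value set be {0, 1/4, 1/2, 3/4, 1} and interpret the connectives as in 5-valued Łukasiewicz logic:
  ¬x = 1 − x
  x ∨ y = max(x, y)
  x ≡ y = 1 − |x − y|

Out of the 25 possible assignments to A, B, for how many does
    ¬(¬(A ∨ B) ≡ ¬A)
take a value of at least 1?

1

value 1: 1 assignment (counts)
value 3/4: 2 assignments
value 1/2: 3 assignments
value 1/4: 4 assignments
value 0: 15 assignments
So 1 of the 25 assignments meets the threshold.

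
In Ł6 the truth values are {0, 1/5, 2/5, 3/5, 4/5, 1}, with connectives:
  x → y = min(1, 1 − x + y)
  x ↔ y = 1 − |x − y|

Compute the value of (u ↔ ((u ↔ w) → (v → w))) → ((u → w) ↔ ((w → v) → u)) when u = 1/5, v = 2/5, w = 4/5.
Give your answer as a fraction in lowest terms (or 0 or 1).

u ↔ w = 1/5 ↔ 4/5 = 2/5
v → w = 2/5 → 4/5 = 1
(u ↔ w) → (v → w) = 2/5 → 1 = 1
u ↔ ((u ↔ w) → (v → w)) = 1/5 ↔ 1 = 1/5
u → w = 1/5 → 4/5 = 1
w → v = 4/5 → 2/5 = 3/5
(w → v) → u = 3/5 → 1/5 = 3/5
(u → w) ↔ ((w → v) → u) = 1 ↔ 3/5 = 3/5
(u ↔ ((u ↔ w) → (v → w))) → ((u → w) ↔ ((w → v) → u)) = 1/5 → 3/5 = 1

1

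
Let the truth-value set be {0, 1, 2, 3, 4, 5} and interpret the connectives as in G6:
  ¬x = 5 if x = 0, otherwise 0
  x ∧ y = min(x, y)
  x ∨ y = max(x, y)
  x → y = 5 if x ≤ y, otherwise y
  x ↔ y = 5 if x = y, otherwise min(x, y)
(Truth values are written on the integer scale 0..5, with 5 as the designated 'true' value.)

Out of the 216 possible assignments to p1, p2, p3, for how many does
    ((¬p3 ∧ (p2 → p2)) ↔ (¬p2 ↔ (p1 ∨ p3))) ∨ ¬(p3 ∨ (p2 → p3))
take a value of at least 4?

value 5: 181 assignments (counts)
value 4: 1 assignment (counts)
value 3: 1 assignment
value 2: 1 assignment
value 1: 1 assignment
value 0: 31 assignments
So 182 of the 216 assignments meet the threshold.

182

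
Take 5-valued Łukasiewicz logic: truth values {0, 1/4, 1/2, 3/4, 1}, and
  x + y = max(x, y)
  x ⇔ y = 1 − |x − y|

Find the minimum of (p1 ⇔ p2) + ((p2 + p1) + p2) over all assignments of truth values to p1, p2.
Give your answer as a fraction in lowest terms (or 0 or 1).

1/2

Take p1 = 0, p2 = 1/2:
p1 ⇔ p2 = 0 ⇔ 1/2 = 1/2
p2 + p1 = 1/2 + 0 = 1/2
(p2 + p1) + p2 = 1/2 + 1/2 = 1/2
(p1 ⇔ p2) + ((p2 + p1) + p2) = 1/2 + 1/2 = 1/2
No assignment yields a value below 1/2, so this is the minimum.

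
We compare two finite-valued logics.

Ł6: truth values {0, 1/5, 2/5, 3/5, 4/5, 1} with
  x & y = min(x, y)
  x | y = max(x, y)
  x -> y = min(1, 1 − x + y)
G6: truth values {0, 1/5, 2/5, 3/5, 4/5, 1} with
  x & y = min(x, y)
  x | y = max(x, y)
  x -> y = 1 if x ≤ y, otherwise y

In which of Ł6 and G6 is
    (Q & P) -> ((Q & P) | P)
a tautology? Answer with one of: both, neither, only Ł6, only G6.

both

In Ł6: every assignment gives 1 — tautology.
In G6: every assignment gives 1 — tautology.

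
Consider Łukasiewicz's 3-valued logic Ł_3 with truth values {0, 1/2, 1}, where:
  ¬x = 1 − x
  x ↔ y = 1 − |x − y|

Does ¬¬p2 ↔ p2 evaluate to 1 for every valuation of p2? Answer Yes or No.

Yes

p2 = 0 ↦ 1
p2 = 1/2 ↦ 1
p2 = 1 ↦ 1
Every assignment gives a value ≥ 1.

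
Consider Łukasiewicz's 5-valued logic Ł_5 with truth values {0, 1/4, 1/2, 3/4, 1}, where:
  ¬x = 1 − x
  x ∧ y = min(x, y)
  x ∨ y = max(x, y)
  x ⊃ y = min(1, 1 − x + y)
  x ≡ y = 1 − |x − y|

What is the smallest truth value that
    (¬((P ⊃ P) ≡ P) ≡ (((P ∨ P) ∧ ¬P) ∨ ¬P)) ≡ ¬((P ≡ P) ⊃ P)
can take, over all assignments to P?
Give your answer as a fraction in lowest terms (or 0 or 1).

Take P = 1:
P ⊃ P = 1 ⊃ 1 = 1
(P ⊃ P) ≡ P = 1 ≡ 1 = 1
¬((P ⊃ P) ≡ P) = ¬1 = 0
P ∨ P = 1 ∨ 1 = 1
¬P = ¬1 = 0
(P ∨ P) ∧ ¬P = 1 ∧ 0 = 0
¬P = ¬1 = 0
((P ∨ P) ∧ ¬P) ∨ ¬P = 0 ∨ 0 = 0
¬((P ⊃ P) ≡ P) ≡ (((P ∨ P) ∧ ¬P) ∨ ¬P) = 0 ≡ 0 = 1
P ≡ P = 1 ≡ 1 = 1
(P ≡ P) ⊃ P = 1 ⊃ 1 = 1
¬((P ≡ P) ⊃ P) = ¬1 = 0
(¬((P ⊃ P) ≡ P) ≡ (((P ∨ P) ∧ ¬P) ∨ ¬P)) ≡ ¬((P ≡ P) ⊃ P) = 1 ≡ 0 = 0
No assignment yields a value below 0, so this is the minimum.

0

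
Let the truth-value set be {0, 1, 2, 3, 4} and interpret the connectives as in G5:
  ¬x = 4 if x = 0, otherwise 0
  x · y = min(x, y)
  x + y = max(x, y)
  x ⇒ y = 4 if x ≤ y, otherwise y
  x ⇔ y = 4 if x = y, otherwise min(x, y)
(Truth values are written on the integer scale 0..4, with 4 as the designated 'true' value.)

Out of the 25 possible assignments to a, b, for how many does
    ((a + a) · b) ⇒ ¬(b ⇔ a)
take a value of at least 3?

value 4: 9 assignments (counts)
value 0: 16 assignments
So 9 of the 25 assignments meet the threshold.

9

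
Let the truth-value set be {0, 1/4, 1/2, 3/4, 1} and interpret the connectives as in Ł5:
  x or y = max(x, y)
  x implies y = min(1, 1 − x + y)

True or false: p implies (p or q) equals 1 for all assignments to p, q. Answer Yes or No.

Yes

At p = 1/2, q = 3/4, for instance:
p or q = 1/2 or 3/4 = 3/4
p implies (p or q) = 1/2 implies 3/4 = 1
and checking the remaining 24 assignments likewise gives ≥ 1 in every case.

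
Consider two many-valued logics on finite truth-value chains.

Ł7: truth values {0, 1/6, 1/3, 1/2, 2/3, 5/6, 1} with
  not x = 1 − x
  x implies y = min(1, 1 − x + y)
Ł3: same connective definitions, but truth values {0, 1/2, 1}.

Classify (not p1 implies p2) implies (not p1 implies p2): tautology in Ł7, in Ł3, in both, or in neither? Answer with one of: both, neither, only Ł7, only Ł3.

In Ł7: every assignment gives 1 — tautology.
In Ł3: every assignment gives 1 — tautology.

both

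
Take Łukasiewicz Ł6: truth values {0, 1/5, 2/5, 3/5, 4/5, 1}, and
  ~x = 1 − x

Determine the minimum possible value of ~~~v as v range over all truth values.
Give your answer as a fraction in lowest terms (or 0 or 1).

Take v = 1:
~v = ~1 = 0
~~v = ~0 = 1
~~~v = ~1 = 0
No assignment yields a value below 0, so this is the minimum.

0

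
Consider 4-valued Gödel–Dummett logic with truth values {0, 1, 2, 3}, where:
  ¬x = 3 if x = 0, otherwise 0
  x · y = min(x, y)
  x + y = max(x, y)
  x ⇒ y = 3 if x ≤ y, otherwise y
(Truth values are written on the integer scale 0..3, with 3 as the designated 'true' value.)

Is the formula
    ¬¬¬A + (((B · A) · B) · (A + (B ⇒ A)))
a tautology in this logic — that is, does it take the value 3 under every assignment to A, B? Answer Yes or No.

Counterexample: take A = 1, B = 0.
¬A = ¬1 = 0
¬¬A = ¬0 = 3
¬¬¬A = ¬3 = 0
B · A = 0 · 1 = 0
(B · A) · B = 0 · 0 = 0
B ⇒ A = 0 ⇒ 1 = 3
A + (B ⇒ A) = 1 + 3 = 3
((B · A) · B) · (A + (B ⇒ A)) = 0 · 3 = 0
¬¬¬A + (((B · A) · B) · (A + (B ⇒ A))) = 0 + 0 = 0
This gives 0 ≠ 3.

No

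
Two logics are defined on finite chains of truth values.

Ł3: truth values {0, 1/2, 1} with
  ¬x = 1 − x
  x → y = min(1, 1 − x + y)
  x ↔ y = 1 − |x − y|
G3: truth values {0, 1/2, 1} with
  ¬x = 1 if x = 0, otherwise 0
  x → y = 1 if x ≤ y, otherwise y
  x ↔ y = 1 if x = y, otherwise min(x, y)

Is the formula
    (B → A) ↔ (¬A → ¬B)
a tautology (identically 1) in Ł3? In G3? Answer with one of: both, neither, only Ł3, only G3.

In Ł3: every assignment gives 1 — tautology.
In G3: at A = 1/2, B = 1 the value is 1/2 — not a tautology.

only Ł3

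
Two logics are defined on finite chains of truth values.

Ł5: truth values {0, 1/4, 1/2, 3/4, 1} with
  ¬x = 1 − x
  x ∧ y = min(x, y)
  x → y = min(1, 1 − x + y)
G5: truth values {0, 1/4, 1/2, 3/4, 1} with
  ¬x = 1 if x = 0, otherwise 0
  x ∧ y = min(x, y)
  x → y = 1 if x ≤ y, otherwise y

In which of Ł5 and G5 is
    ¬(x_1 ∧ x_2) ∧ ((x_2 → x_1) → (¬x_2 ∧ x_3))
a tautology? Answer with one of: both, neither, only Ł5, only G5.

In Ł5: at x_1 = 0, x_2 = 0, x_3 = 0 the value is 0 — not a tautology.
In G5: at x_1 = 0, x_2 = 0, x_3 = 0 the value is 0 — not a tautology.

neither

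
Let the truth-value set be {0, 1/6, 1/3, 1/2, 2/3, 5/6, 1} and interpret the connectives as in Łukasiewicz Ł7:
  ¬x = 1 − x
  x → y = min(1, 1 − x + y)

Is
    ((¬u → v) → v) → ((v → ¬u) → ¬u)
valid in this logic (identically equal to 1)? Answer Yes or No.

Yes

At u = 0, v = 2/3, for instance:
¬u = ¬0 = 1
¬u → v = 1 → 2/3 = 2/3
(¬u → v) → v = 2/3 → 2/3 = 1
v → ¬u = 2/3 → 1 = 1
(v → ¬u) → ¬u = 1 → 1 = 1
((¬u → v) → v) → ((v → ¬u) → ¬u) = 1 → 1 = 1
and checking the remaining 48 assignments likewise gives ≥ 1 in every case.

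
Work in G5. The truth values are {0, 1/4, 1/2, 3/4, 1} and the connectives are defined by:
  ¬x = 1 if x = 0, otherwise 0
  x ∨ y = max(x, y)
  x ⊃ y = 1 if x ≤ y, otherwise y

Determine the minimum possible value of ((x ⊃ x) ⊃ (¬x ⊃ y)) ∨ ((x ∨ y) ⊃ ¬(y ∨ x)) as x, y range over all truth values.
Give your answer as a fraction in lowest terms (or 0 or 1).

Take x = 0, y = 1/4:
x ⊃ x = 0 ⊃ 0 = 1
¬x = ¬0 = 1
¬x ⊃ y = 1 ⊃ 1/4 = 1/4
(x ⊃ x) ⊃ (¬x ⊃ y) = 1 ⊃ 1/4 = 1/4
x ∨ y = 0 ∨ 1/4 = 1/4
y ∨ x = 1/4 ∨ 0 = 1/4
¬(y ∨ x) = ¬1/4 = 0
(x ∨ y) ⊃ ¬(y ∨ x) = 1/4 ⊃ 0 = 0
((x ⊃ x) ⊃ (¬x ⊃ y)) ∨ ((x ∨ y) ⊃ ¬(y ∨ x)) = 1/4 ∨ 0 = 1/4
No assignment yields a value below 1/4, so this is the minimum.

1/4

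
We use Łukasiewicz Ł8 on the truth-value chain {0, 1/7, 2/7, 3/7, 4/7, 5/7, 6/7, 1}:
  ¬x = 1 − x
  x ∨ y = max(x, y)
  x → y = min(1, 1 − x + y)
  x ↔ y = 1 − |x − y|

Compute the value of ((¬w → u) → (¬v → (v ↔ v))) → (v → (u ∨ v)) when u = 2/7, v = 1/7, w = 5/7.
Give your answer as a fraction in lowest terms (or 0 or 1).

1

¬w = ¬5/7 = 2/7
¬w → u = 2/7 → 2/7 = 1
¬v = ¬1/7 = 6/7
v ↔ v = 1/7 ↔ 1/7 = 1
¬v → (v ↔ v) = 6/7 → 1 = 1
(¬w → u) → (¬v → (v ↔ v)) = 1 → 1 = 1
u ∨ v = 2/7 ∨ 1/7 = 2/7
v → (u ∨ v) = 1/7 → 2/7 = 1
((¬w → u) → (¬v → (v ↔ v))) → (v → (u ∨ v)) = 1 → 1 = 1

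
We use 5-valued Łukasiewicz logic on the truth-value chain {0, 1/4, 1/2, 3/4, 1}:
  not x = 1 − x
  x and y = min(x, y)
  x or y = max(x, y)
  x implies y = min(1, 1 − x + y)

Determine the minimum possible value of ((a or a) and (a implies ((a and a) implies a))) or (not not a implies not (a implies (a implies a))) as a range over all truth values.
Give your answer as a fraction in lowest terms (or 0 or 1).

1/2

Take a = 1/2:
a or a = 1/2 or 1/2 = 1/2
a and a = 1/2 and 1/2 = 1/2
(a and a) implies a = 1/2 implies 1/2 = 1
a implies ((a and a) implies a) = 1/2 implies 1 = 1
(a or a) and (a implies ((a and a) implies a)) = 1/2 and 1 = 1/2
not a = not 1/2 = 1/2
not not a = not 1/2 = 1/2
a implies a = 1/2 implies 1/2 = 1
a implies (a implies a) = 1/2 implies 1 = 1
not (a implies (a implies a)) = not 1 = 0
not not a implies not (a implies (a implies a)) = 1/2 implies 0 = 1/2
((a or a) and (a implies ((a and a) implies a))) or (not not a implies not (a implies (a implies a))) = 1/2 or 1/2 = 1/2
No assignment yields a value below 1/2, so this is the minimum.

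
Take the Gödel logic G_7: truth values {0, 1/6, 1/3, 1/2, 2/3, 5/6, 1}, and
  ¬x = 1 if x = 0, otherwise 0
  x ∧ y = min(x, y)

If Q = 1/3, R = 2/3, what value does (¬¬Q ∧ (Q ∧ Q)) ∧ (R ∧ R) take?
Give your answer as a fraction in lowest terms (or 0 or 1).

1/3

¬Q = ¬1/3 = 0
¬¬Q = ¬0 = 1
Q ∧ Q = 1/3 ∧ 1/3 = 1/3
¬¬Q ∧ (Q ∧ Q) = 1 ∧ 1/3 = 1/3
R ∧ R = 2/3 ∧ 2/3 = 2/3
(¬¬Q ∧ (Q ∧ Q)) ∧ (R ∧ R) = 1/3 ∧ 2/3 = 1/3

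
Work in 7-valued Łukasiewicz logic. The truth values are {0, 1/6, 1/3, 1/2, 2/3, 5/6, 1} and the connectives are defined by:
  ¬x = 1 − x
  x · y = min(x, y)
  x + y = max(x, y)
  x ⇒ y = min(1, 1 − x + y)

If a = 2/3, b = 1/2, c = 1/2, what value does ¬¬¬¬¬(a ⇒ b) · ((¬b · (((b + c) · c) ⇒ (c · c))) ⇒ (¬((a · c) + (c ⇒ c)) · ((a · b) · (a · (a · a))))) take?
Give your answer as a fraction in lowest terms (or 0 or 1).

a ⇒ b = 2/3 ⇒ 1/2 = 5/6
¬(a ⇒ b) = ¬5/6 = 1/6
¬¬(a ⇒ b) = ¬1/6 = 5/6
¬¬¬(a ⇒ b) = ¬5/6 = 1/6
¬¬¬¬(a ⇒ b) = ¬1/6 = 5/6
¬¬¬¬¬(a ⇒ b) = ¬5/6 = 1/6
¬b = ¬1/2 = 1/2
b + c = 1/2 + 1/2 = 1/2
(b + c) · c = 1/2 · 1/2 = 1/2
c · c = 1/2 · 1/2 = 1/2
((b + c) · c) ⇒ (c · c) = 1/2 ⇒ 1/2 = 1
¬b · (((b + c) · c) ⇒ (c · c)) = 1/2 · 1 = 1/2
a · c = 2/3 · 1/2 = 1/2
c ⇒ c = 1/2 ⇒ 1/2 = 1
(a · c) + (c ⇒ c) = 1/2 + 1 = 1
¬((a · c) + (c ⇒ c)) = ¬1 = 0
a · b = 2/3 · 1/2 = 1/2
a · a = 2/3 · 2/3 = 2/3
a · (a · a) = 2/3 · 2/3 = 2/3
(a · b) · (a · (a · a)) = 1/2 · 2/3 = 1/2
¬((a · c) + (c ⇒ c)) · ((a · b) · (a · (a · a))) = 0 · 1/2 = 0
(¬b · (((b + c) · c) ⇒ (c · c))) ⇒ (¬((a · c) + (c ⇒ c)) · ((a · b) · (a · (a · a)))) = 1/2 ⇒ 0 = 1/2
¬¬¬¬¬(a ⇒ b) · ((¬b · (((b + c) · c) ⇒ (c · c))) ⇒ (¬((a · c) + (c ⇒ c)) · ((a · b) · (a · (a · a))))) = 1/6 · 1/2 = 1/6

1/6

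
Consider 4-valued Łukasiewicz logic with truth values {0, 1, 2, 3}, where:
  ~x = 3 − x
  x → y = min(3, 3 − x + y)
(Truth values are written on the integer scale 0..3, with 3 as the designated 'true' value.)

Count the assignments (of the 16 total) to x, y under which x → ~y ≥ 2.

13

x = 0, y = 0 ↦ 3  ≥
x = 0, y = 1 ↦ 3  ≥
x = 0, y = 2 ↦ 3  ≥
x = 0, y = 3 ↦ 3  ≥
x = 1, y = 0 ↦ 3  ≥
x = 1, y = 1 ↦ 3  ≥
x = 1, y = 2 ↦ 3  ≥
x = 1, y = 3 ↦ 2  ≥
x = 2, y = 0 ↦ 3  ≥
x = 2, y = 1 ↦ 3  ≥
x = 2, y = 2 ↦ 2  ≥
x = 2, y = 3 ↦ 1  <
x = 3, y = 0 ↦ 3  ≥
x = 3, y = 1 ↦ 2  ≥
x = 3, y = 2 ↦ 1  <
x = 3, y = 3 ↦ 0  <
So 13 of the 16 assignments meet the threshold.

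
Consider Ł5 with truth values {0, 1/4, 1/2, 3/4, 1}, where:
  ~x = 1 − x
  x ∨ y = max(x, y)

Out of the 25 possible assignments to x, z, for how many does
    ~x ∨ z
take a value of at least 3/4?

value 1: 9 assignments (counts)
value 3/4: 7 assignments (counts)
value 1/2: 5 assignments
value 1/4: 3 assignments
value 0: 1 assignment
So 16 of the 25 assignments meet the threshold.

16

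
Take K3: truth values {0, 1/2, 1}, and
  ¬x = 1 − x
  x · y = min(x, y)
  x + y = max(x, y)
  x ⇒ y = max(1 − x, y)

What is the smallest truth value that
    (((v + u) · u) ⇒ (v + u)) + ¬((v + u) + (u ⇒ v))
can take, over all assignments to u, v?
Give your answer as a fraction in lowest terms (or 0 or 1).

1/2

Take u = 1/2, v = 0:
v + u = 0 + 1/2 = 1/2
(v + u) · u = 1/2 · 1/2 = 1/2
v + u = 0 + 1/2 = 1/2
((v + u) · u) ⇒ (v + u) = 1/2 ⇒ 1/2 = 1/2
v + u = 0 + 1/2 = 1/2
u ⇒ v = 1/2 ⇒ 0 = 1/2
(v + u) + (u ⇒ v) = 1/2 + 1/2 = 1/2
¬((v + u) + (u ⇒ v)) = ¬1/2 = 1/2
(((v + u) · u) ⇒ (v + u)) + ¬((v + u) + (u ⇒ v)) = 1/2 + 1/2 = 1/2
No assignment yields a value below 1/2, so this is the minimum.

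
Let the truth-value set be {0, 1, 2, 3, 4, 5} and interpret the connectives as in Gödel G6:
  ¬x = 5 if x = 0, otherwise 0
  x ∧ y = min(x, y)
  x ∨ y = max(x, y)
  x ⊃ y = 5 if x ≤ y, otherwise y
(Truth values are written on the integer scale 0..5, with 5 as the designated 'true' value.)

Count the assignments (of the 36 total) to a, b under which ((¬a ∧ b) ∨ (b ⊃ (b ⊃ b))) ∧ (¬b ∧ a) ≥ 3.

value 5: 1 assignment (counts)
value 4: 1 assignment (counts)
value 3: 1 assignment (counts)
value 2: 1 assignment
value 1: 1 assignment
value 0: 31 assignments
So 3 of the 36 assignments meet the threshold.

3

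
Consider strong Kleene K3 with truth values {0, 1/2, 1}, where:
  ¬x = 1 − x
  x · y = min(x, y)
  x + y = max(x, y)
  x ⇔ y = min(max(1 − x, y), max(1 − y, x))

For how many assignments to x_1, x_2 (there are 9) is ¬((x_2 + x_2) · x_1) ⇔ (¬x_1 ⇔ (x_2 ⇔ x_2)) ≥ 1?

3

x_1 = 0, x_2 = 0 ↦ 1  ≥
x_1 = 0, x_2 = 1/2 ↦ 1/2  <
x_1 = 0, x_2 = 1 ↦ 1  ≥
x_1 = 1/2, x_2 = 0 ↦ 1/2  <
x_1 = 1/2, x_2 = 1/2 ↦ 1/2  <
x_1 = 1/2, x_2 = 1 ↦ 1/2  <
x_1 = 1, x_2 = 0 ↦ 0  <
x_1 = 1, x_2 = 1/2 ↦ 1/2  <
x_1 = 1, x_2 = 1 ↦ 1  ≥
So 3 of the 9 assignments meet the threshold.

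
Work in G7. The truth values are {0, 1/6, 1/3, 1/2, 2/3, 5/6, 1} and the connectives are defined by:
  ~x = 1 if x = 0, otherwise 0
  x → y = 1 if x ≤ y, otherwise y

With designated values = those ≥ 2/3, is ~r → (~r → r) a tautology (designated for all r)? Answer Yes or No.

Counterexample: take r = 0.
~r = ~0 = 1
~r = ~0 = 1
~r → r = 1 → 0 = 0
~r → (~r → r) = 1 → 0 = 0
This gives 0, which is below 2/3.

No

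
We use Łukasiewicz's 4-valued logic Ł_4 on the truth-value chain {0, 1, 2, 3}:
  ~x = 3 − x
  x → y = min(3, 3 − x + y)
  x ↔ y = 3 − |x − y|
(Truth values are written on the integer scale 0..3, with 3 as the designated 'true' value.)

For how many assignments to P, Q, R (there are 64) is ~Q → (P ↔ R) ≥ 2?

56

value 3: 44 assignments (counts)
value 2: 12 assignments (counts)
value 1: 6 assignments
value 0: 2 assignments
So 56 of the 64 assignments meet the threshold.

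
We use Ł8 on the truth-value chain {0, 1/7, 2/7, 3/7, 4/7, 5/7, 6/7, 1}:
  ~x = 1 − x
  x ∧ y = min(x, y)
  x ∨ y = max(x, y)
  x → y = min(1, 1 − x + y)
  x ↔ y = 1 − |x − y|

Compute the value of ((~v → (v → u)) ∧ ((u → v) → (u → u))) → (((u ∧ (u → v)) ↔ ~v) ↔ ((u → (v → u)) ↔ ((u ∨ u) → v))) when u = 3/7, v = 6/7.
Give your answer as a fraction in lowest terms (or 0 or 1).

5/7

~v = ~6/7 = 1/7
v → u = 6/7 → 3/7 = 4/7
~v → (v → u) = 1/7 → 4/7 = 1
u → v = 3/7 → 6/7 = 1
u → u = 3/7 → 3/7 = 1
(u → v) → (u → u) = 1 → 1 = 1
(~v → (v → u)) ∧ ((u → v) → (u → u)) = 1 ∧ 1 = 1
u → v = 3/7 → 6/7 = 1
u ∧ (u → v) = 3/7 ∧ 1 = 3/7
~v = ~6/7 = 1/7
(u ∧ (u → v)) ↔ ~v = 3/7 ↔ 1/7 = 5/7
v → u = 6/7 → 3/7 = 4/7
u → (v → u) = 3/7 → 4/7 = 1
u ∨ u = 3/7 ∨ 3/7 = 3/7
(u ∨ u) → v = 3/7 → 6/7 = 1
(u → (v → u)) ↔ ((u ∨ u) → v) = 1 ↔ 1 = 1
((u ∧ (u → v)) ↔ ~v) ↔ ((u → (v → u)) ↔ ((u ∨ u) → v)) = 5/7 ↔ 1 = 5/7
((~v → (v → u)) ∧ ((u → v) → (u → u))) → (((u ∧ (u → v)) ↔ ~v) ↔ ((u → (v → u)) ↔ ((u ∨ u) → v))) = 1 → 5/7 = 5/7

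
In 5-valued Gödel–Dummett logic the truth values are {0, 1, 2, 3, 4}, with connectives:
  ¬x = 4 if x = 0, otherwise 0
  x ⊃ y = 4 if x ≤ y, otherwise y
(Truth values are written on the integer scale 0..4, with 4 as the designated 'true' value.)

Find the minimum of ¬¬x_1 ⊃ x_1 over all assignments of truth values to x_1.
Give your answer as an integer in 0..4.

Take x_1 = 1:
¬x_1 = ¬1 = 0
¬¬x_1 = ¬0 = 4
¬¬x_1 ⊃ x_1 = 4 ⊃ 1 = 1
No assignment yields a value below 1, so this is the minimum.

1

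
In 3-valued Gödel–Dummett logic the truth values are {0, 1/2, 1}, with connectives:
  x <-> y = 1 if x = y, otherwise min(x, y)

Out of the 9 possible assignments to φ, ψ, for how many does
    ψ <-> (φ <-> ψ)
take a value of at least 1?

4

φ = 0, ψ = 0 ↦ 0  <
φ = 0, ψ = 1/2 ↦ 0  <
φ = 0, ψ = 1 ↦ 0  <
φ = 1/2, ψ = 0 ↦ 1  ≥
φ = 1/2, ψ = 1/2 ↦ 1/2  <
φ = 1/2, ψ = 1 ↦ 1/2  <
φ = 1, ψ = 0 ↦ 1  ≥
φ = 1, ψ = 1/2 ↦ 1  ≥
φ = 1, ψ = 1 ↦ 1  ≥
So 4 of the 9 assignments meet the threshold.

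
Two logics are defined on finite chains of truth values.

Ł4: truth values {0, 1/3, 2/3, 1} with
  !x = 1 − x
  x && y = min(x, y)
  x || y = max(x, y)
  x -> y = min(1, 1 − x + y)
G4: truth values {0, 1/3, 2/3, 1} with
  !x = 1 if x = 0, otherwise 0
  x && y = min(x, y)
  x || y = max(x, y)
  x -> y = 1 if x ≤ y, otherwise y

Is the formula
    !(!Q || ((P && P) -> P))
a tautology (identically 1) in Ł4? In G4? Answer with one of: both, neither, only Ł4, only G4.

In Ł4: at P = 0, Q = 0 the value is 0 — not a tautology.
In G4: at P = 0, Q = 0 the value is 0 — not a tautology.

neither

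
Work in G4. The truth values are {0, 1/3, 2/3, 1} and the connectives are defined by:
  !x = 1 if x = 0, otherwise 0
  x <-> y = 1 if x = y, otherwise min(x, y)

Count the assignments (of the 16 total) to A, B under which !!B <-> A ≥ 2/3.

A = 0, B = 0 ↦ 1  ≥
A = 0, B = 1/3 ↦ 0  <
A = 0, B = 2/3 ↦ 0  <
A = 0, B = 1 ↦ 0  <
A = 1/3, B = 0 ↦ 0  <
A = 1/3, B = 1/3 ↦ 1/3  <
A = 1/3, B = 2/3 ↦ 1/3  <
A = 1/3, B = 1 ↦ 1/3  <
A = 2/3, B = 0 ↦ 0  <
A = 2/3, B = 1/3 ↦ 2/3  ≥
A = 2/3, B = 2/3 ↦ 2/3  ≥
A = 2/3, B = 1 ↦ 2/3  ≥
A = 1, B = 0 ↦ 0  <
A = 1, B = 1/3 ↦ 1  ≥
A = 1, B = 2/3 ↦ 1  ≥
A = 1, B = 1 ↦ 1  ≥
So 7 of the 16 assignments meet the threshold.

7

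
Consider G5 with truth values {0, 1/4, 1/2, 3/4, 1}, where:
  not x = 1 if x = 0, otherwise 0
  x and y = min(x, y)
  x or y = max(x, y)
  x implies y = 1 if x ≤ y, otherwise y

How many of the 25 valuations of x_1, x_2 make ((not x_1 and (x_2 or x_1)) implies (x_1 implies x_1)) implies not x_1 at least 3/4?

value 1: 5 assignments (counts)
value 0: 20 assignments
So 5 of the 25 assignments meet the threshold.

5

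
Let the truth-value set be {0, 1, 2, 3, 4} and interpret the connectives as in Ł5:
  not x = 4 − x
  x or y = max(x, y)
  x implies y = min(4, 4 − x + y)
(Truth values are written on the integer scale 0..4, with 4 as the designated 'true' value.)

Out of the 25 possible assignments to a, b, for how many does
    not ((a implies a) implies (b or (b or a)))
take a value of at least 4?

value 4: 1 assignment (counts)
value 3: 3 assignments
value 2: 5 assignments
value 1: 7 assignments
value 0: 9 assignments
So 1 of the 25 assignments meets the threshold.

1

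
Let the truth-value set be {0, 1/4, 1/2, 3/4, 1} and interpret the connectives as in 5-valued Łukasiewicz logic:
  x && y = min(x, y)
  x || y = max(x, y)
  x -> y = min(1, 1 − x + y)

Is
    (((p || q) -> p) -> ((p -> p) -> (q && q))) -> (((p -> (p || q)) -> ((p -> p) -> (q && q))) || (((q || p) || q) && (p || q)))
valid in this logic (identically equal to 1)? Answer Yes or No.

Counterexample: take p = 0, q = 1/4.
p || q = 0 || 1/4 = 1/4
(p || q) -> p = 1/4 -> 0 = 3/4
p -> p = 0 -> 0 = 1
q && q = 1/4 && 1/4 = 1/4
(p -> p) -> (q && q) = 1 -> 1/4 = 1/4
((p || q) -> p) -> ((p -> p) -> (q && q)) = 3/4 -> 1/4 = 1/2
p || q = 0 || 1/4 = 1/4
p -> (p || q) = 0 -> 1/4 = 1
p -> p = 0 -> 0 = 1
q && q = 1/4 && 1/4 = 1/4
(p -> p) -> (q && q) = 1 -> 1/4 = 1/4
(p -> (p || q)) -> ((p -> p) -> (q && q)) = 1 -> 1/4 = 1/4
q || p = 1/4 || 0 = 1/4
(q || p) || q = 1/4 || 1/4 = 1/4
p || q = 0 || 1/4 = 1/4
((q || p) || q) && (p || q) = 1/4 && 1/4 = 1/4
((p -> (p || q)) -> ((p -> p) -> (q && q))) || (((q || p) || q) && (p || q)) = 1/4 || 1/4 = 1/4
(((p || q) -> p) -> ((p -> p) -> (q && q))) -> (((p -> (p || q)) -> ((p -> p) -> (q && q))) || (((q || p) || q) && (p || q))) = 1/2 -> 1/4 = 3/4
This gives 3/4 ≠ 1.

No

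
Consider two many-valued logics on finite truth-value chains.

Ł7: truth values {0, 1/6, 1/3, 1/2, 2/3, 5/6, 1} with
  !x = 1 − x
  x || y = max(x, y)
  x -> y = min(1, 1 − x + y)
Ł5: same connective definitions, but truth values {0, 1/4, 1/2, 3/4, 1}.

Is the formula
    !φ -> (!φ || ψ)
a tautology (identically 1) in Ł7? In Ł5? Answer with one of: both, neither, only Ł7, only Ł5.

In Ł7: every assignment gives 1 — tautology.
In Ł5: every assignment gives 1 — tautology.

both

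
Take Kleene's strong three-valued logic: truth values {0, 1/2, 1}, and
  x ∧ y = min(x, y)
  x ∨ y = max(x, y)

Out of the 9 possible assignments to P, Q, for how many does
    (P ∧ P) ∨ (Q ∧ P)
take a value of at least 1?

3

P = 0, Q = 0 ↦ 0  <
P = 0, Q = 1/2 ↦ 0  <
P = 0, Q = 1 ↦ 0  <
P = 1/2, Q = 0 ↦ 1/2  <
P = 1/2, Q = 1/2 ↦ 1/2  <
P = 1/2, Q = 1 ↦ 1/2  <
P = 1, Q = 0 ↦ 1  ≥
P = 1, Q = 1/2 ↦ 1  ≥
P = 1, Q = 1 ↦ 1  ≥
So 3 of the 9 assignments meet the threshold.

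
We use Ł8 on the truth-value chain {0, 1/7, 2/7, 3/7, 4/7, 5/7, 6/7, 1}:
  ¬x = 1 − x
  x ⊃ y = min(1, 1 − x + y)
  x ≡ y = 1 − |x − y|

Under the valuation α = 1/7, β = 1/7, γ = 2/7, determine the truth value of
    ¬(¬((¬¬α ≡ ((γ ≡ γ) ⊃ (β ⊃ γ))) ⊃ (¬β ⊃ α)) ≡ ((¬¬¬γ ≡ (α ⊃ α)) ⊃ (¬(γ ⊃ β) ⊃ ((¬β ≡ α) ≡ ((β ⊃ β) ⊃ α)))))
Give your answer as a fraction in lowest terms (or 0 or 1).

1

¬α = ¬1/7 = 6/7
¬¬α = ¬6/7 = 1/7
γ ≡ γ = 2/7 ≡ 2/7 = 1
β ⊃ γ = 1/7 ⊃ 2/7 = 1
(γ ≡ γ) ⊃ (β ⊃ γ) = 1 ⊃ 1 = 1
¬¬α ≡ ((γ ≡ γ) ⊃ (β ⊃ γ)) = 1/7 ≡ 1 = 1/7
¬β = ¬1/7 = 6/7
¬β ⊃ α = 6/7 ⊃ 1/7 = 2/7
(¬¬α ≡ ((γ ≡ γ) ⊃ (β ⊃ γ))) ⊃ (¬β ⊃ α) = 1/7 ⊃ 2/7 = 1
¬((¬¬α ≡ ((γ ≡ γ) ⊃ (β ⊃ γ))) ⊃ (¬β ⊃ α)) = ¬1 = 0
¬γ = ¬2/7 = 5/7
¬¬γ = ¬5/7 = 2/7
¬¬¬γ = ¬2/7 = 5/7
α ⊃ α = 1/7 ⊃ 1/7 = 1
¬¬¬γ ≡ (α ⊃ α) = 5/7 ≡ 1 = 5/7
γ ⊃ β = 2/7 ⊃ 1/7 = 6/7
¬(γ ⊃ β) = ¬6/7 = 1/7
¬β = ¬1/7 = 6/7
¬β ≡ α = 6/7 ≡ 1/7 = 2/7
β ⊃ β = 1/7 ⊃ 1/7 = 1
(β ⊃ β) ⊃ α = 1 ⊃ 1/7 = 1/7
(¬β ≡ α) ≡ ((β ⊃ β) ⊃ α) = 2/7 ≡ 1/7 = 6/7
¬(γ ⊃ β) ⊃ ((¬β ≡ α) ≡ ((β ⊃ β) ⊃ α)) = 1/7 ⊃ 6/7 = 1
(¬¬¬γ ≡ (α ⊃ α)) ⊃ (¬(γ ⊃ β) ⊃ ((¬β ≡ α) ≡ ((β ⊃ β) ⊃ α))) = 5/7 ⊃ 1 = 1
¬((¬¬α ≡ ((γ ≡ γ) ⊃ (β ⊃ γ))) ⊃ (¬β ⊃ α)) ≡ ((¬¬¬γ ≡ (α ⊃ α)) ⊃ (¬(γ ⊃ β) ⊃ ((¬β ≡ α) ≡ ((β ⊃ β) ⊃ α)))) = 0 ≡ 1 = 0
¬(¬((¬¬α ≡ ((γ ≡ γ) ⊃ (β ⊃ γ))) ⊃ (¬β ⊃ α)) ≡ ((¬¬¬γ ≡ (α ⊃ α)) ⊃ (¬(γ ⊃ β) ⊃ ((¬β ≡ α) ≡ ((β ⊃ β) ⊃ α))))) = ¬0 = 1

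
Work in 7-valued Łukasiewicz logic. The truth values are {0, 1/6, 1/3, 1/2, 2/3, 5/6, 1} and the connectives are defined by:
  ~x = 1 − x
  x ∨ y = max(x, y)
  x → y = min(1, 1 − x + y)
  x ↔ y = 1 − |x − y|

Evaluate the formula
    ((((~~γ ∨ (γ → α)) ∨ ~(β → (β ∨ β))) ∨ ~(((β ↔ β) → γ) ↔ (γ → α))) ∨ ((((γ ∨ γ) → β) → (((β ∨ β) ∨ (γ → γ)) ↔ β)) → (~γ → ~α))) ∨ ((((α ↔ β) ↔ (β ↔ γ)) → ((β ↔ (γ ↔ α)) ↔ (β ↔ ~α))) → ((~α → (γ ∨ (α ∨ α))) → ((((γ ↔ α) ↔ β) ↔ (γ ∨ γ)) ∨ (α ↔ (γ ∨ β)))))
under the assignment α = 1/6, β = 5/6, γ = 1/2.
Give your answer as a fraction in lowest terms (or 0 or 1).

~γ = ~1/2 = 1/2
~~γ = ~1/2 = 1/2
γ → α = 1/2 → 1/6 = 2/3
~~γ ∨ (γ → α) = 1/2 ∨ 2/3 = 2/3
β ∨ β = 5/6 ∨ 5/6 = 5/6
β → (β ∨ β) = 5/6 → 5/6 = 1
~(β → (β ∨ β)) = ~1 = 0
(~~γ ∨ (γ → α)) ∨ ~(β → (β ∨ β)) = 2/3 ∨ 0 = 2/3
β ↔ β = 5/6 ↔ 5/6 = 1
(β ↔ β) → γ = 1 → 1/2 = 1/2
γ → α = 1/2 → 1/6 = 2/3
((β ↔ β) → γ) ↔ (γ → α) = 1/2 ↔ 2/3 = 5/6
~(((β ↔ β) → γ) ↔ (γ → α)) = ~5/6 = 1/6
((~~γ ∨ (γ → α)) ∨ ~(β → (β ∨ β))) ∨ ~(((β ↔ β) → γ) ↔ (γ → α)) = 2/3 ∨ 1/6 = 2/3
γ ∨ γ = 1/2 ∨ 1/2 = 1/2
(γ ∨ γ) → β = 1/2 → 5/6 = 1
β ∨ β = 5/6 ∨ 5/6 = 5/6
γ → γ = 1/2 → 1/2 = 1
(β ∨ β) ∨ (γ → γ) = 5/6 ∨ 1 = 1
((β ∨ β) ∨ (γ → γ)) ↔ β = 1 ↔ 5/6 = 5/6
((γ ∨ γ) → β) → (((β ∨ β) ∨ (γ → γ)) ↔ β) = 1 → 5/6 = 5/6
~γ = ~1/2 = 1/2
~α = ~1/6 = 5/6
~γ → ~α = 1/2 → 5/6 = 1
(((γ ∨ γ) → β) → (((β ∨ β) ∨ (γ → γ)) ↔ β)) → (~γ → ~α) = 5/6 → 1 = 1
(((~~γ ∨ (γ → α)) ∨ ~(β → (β ∨ β))) ∨ ~(((β ↔ β) → γ) ↔ (γ → α))) ∨ ((((γ ∨ γ) → β) → (((β ∨ β) ∨ (γ → γ)) ↔ β)) → (~γ → ~α)) = 2/3 ∨ 1 = 1
α ↔ β = 1/6 ↔ 5/6 = 1/3
β ↔ γ = 5/6 ↔ 1/2 = 2/3
(α ↔ β) ↔ (β ↔ γ) = 1/3 ↔ 2/3 = 2/3
γ ↔ α = 1/2 ↔ 1/6 = 2/3
β ↔ (γ ↔ α) = 5/6 ↔ 2/3 = 5/6
~α = ~1/6 = 5/6
β ↔ ~α = 5/6 ↔ 5/6 = 1
(β ↔ (γ ↔ α)) ↔ (β ↔ ~α) = 5/6 ↔ 1 = 5/6
((α ↔ β) ↔ (β ↔ γ)) → ((β ↔ (γ ↔ α)) ↔ (β ↔ ~α)) = 2/3 → 5/6 = 1
~α = ~1/6 = 5/6
α ∨ α = 1/6 ∨ 1/6 = 1/6
γ ∨ (α ∨ α) = 1/2 ∨ 1/6 = 1/2
~α → (γ ∨ (α ∨ α)) = 5/6 → 1/2 = 2/3
γ ↔ α = 1/2 ↔ 1/6 = 2/3
(γ ↔ α) ↔ β = 2/3 ↔ 5/6 = 5/6
γ ∨ γ = 1/2 ∨ 1/2 = 1/2
((γ ↔ α) ↔ β) ↔ (γ ∨ γ) = 5/6 ↔ 1/2 = 2/3
γ ∨ β = 1/2 ∨ 5/6 = 5/6
α ↔ (γ ∨ β) = 1/6 ↔ 5/6 = 1/3
(((γ ↔ α) ↔ β) ↔ (γ ∨ γ)) ∨ (α ↔ (γ ∨ β)) = 2/3 ∨ 1/3 = 2/3
(~α → (γ ∨ (α ∨ α))) → ((((γ ↔ α) ↔ β) ↔ (γ ∨ γ)) ∨ (α ↔ (γ ∨ β))) = 2/3 → 2/3 = 1
(((α ↔ β) ↔ (β ↔ γ)) → ((β ↔ (γ ↔ α)) ↔ (β ↔ ~α))) → ((~α → (γ ∨ (α ∨ α))) → ((((γ ↔ α) ↔ β) ↔ (γ ∨ γ)) ∨ (α ↔ (γ ∨ β)))) = 1 → 1 = 1
((((~~γ ∨ (γ → α)) ∨ ~(β → (β ∨ β))) ∨ ~(((β ↔ β) → γ) ↔ (γ → α))) ∨ ((((γ ∨ γ) → β) → (((β ∨ β) ∨ (γ → γ)) ↔ β)) → (~γ → ~α))) ∨ ((((α ↔ β) ↔ (β ↔ γ)) → ((β ↔ (γ ↔ α)) ↔ (β ↔ ~α))) → ((~α → (γ ∨ (α ∨ α))) → ((((γ ↔ α) ↔ β) ↔ (γ ∨ γ)) ∨ (α ↔ (γ ∨ β))))) = 1 ∨ 1 = 1

1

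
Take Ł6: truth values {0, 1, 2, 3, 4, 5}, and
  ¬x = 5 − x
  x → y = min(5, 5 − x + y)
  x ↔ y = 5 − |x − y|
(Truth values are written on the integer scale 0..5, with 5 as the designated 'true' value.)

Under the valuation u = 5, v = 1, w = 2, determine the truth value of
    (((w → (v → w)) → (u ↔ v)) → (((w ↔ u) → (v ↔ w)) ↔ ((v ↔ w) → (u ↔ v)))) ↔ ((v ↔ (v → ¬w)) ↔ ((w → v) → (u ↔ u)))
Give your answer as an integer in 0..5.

v → w = 1 → 2 = 5
w → (v → w) = 2 → 5 = 5
u ↔ v = 5 ↔ 1 = 1
(w → (v → w)) → (u ↔ v) = 5 → 1 = 1
w ↔ u = 2 ↔ 5 = 2
v ↔ w = 1 ↔ 2 = 4
(w ↔ u) → (v ↔ w) = 2 → 4 = 5
v ↔ w = 1 ↔ 2 = 4
u ↔ v = 5 ↔ 1 = 1
(v ↔ w) → (u ↔ v) = 4 → 1 = 2
((w ↔ u) → (v ↔ w)) ↔ ((v ↔ w) → (u ↔ v)) = 5 ↔ 2 = 2
((w → (v → w)) → (u ↔ v)) → (((w ↔ u) → (v ↔ w)) ↔ ((v ↔ w) → (u ↔ v))) = 1 → 2 = 5
¬w = ¬2 = 3
v → ¬w = 1 → 3 = 5
v ↔ (v → ¬w) = 1 ↔ 5 = 1
w → v = 2 → 1 = 4
u ↔ u = 5 ↔ 5 = 5
(w → v) → (u ↔ u) = 4 → 5 = 5
(v ↔ (v → ¬w)) ↔ ((w → v) → (u ↔ u)) = 1 ↔ 5 = 1
(((w → (v → w)) → (u ↔ v)) → (((w ↔ u) → (v ↔ w)) ↔ ((v ↔ w) → (u ↔ v)))) ↔ ((v ↔ (v → ¬w)) ↔ ((w → v) → (u ↔ u))) = 5 ↔ 1 = 1

1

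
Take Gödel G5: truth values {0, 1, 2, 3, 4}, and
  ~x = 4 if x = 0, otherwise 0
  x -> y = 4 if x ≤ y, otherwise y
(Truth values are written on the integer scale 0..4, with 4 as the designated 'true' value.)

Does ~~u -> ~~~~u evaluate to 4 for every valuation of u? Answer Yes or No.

u = 0 ↦ 4
u = 1 ↦ 4
u = 2 ↦ 4
u = 3 ↦ 4
u = 4 ↦ 4
Every assignment gives a value ≥ 4.

Yes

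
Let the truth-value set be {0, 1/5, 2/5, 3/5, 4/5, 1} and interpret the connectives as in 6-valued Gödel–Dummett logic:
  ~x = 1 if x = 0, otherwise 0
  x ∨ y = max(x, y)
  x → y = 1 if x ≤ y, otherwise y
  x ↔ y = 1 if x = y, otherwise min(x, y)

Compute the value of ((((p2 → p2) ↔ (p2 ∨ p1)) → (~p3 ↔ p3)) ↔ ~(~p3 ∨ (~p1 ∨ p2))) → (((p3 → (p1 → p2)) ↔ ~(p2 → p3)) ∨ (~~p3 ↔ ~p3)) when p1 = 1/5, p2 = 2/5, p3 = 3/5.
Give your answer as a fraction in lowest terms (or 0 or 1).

0

p2 → p2 = 2/5 → 2/5 = 1
p2 ∨ p1 = 2/5 ∨ 1/5 = 2/5
(p2 → p2) ↔ (p2 ∨ p1) = 1 ↔ 2/5 = 2/5
~p3 = ~3/5 = 0
~p3 ↔ p3 = 0 ↔ 3/5 = 0
((p2 → p2) ↔ (p2 ∨ p1)) → (~p3 ↔ p3) = 2/5 → 0 = 0
~p3 = ~3/5 = 0
~p1 = ~1/5 = 0
~p1 ∨ p2 = 0 ∨ 2/5 = 2/5
~p3 ∨ (~p1 ∨ p2) = 0 ∨ 2/5 = 2/5
~(~p3 ∨ (~p1 ∨ p2)) = ~2/5 = 0
(((p2 → p2) ↔ (p2 ∨ p1)) → (~p3 ↔ p3)) ↔ ~(~p3 ∨ (~p1 ∨ p2)) = 0 ↔ 0 = 1
p1 → p2 = 1/5 → 2/5 = 1
p3 → (p1 → p2) = 3/5 → 1 = 1
p2 → p3 = 2/5 → 3/5 = 1
~(p2 → p3) = ~1 = 0
(p3 → (p1 → p2)) ↔ ~(p2 → p3) = 1 ↔ 0 = 0
~p3 = ~3/5 = 0
~~p3 = ~0 = 1
~p3 = ~3/5 = 0
~~p3 ↔ ~p3 = 1 ↔ 0 = 0
((p3 → (p1 → p2)) ↔ ~(p2 → p3)) ∨ (~~p3 ↔ ~p3) = 0 ∨ 0 = 0
((((p2 → p2) ↔ (p2 ∨ p1)) → (~p3 ↔ p3)) ↔ ~(~p3 ∨ (~p1 ∨ p2))) → (((p3 → (p1 → p2)) ↔ ~(p2 → p3)) ∨ (~~p3 ↔ ~p3)) = 1 → 0 = 0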